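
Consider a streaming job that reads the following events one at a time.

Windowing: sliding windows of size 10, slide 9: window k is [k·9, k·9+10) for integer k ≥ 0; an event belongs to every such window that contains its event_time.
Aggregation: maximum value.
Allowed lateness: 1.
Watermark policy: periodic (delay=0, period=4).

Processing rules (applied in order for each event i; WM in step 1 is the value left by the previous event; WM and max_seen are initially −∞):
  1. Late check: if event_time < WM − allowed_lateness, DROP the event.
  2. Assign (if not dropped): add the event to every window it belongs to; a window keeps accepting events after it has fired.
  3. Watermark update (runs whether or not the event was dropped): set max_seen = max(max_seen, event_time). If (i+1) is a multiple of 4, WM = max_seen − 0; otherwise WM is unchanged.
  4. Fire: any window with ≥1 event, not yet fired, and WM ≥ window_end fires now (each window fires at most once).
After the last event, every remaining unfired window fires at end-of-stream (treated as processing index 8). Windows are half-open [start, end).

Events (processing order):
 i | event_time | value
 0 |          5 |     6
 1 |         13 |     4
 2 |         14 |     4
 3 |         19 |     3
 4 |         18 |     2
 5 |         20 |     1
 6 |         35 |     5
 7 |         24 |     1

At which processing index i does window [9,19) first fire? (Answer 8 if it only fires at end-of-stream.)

i=0 t=5 v=6: → [0,10); WM=−∞
i=1 t=13 v=4: → [9,19); WM=−∞
i=2 t=14 v=4: → [9,19); WM=−∞
i=3 t=19 v=3: → [18,28); WM=19; [0,10) fires=6 [9,19) fires=4
i=4 t=18 v=2: → [18,28),[9,19); WM=19
i=5 t=20 v=1: → [18,28); WM=19
i=6 t=35 v=5: → [27,37); WM=19
i=7 t=24 v=1: → [18,28); WM=35; [18,28) fires=3

3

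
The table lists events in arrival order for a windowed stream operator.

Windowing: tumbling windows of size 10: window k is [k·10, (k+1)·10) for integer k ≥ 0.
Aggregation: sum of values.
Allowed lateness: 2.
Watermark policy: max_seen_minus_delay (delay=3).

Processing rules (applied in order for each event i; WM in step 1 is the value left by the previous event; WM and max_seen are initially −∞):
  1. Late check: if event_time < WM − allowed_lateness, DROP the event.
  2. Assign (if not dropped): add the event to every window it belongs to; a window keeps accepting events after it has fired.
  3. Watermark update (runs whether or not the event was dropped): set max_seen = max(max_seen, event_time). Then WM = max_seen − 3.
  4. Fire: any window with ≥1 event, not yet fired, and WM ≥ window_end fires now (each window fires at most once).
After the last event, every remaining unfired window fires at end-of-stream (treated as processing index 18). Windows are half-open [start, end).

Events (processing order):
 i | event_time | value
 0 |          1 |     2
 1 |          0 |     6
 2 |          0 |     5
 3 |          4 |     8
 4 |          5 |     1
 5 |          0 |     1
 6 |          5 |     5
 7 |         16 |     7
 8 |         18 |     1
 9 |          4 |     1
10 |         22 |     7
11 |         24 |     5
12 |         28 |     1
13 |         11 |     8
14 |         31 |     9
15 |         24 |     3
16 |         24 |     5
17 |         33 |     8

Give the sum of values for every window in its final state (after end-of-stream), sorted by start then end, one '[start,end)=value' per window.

i=0 t=1 v=2: → [0,10); WM=-2
i=1 t=0 v=6: → [0,10); WM=-2
i=2 t=0 v=5: → [0,10); WM=-2
i=3 t=4 v=8: → [0,10); WM=1
i=4 t=5 v=1: → [0,10); WM=2
i=5 t=0 v=1: → [0,10); WM=2
i=6 t=5 v=5: → [0,10); WM=2
i=7 t=16 v=7: → [10,20); WM=13; [0,10) fires=28
i=8 t=18 v=1: → [10,20); WM=15
i=9 t=4 v=1: DROP (t<15-2); WM=15
i=10 t=22 v=7: → [20,30); WM=19
i=11 t=24 v=5: → [20,30); WM=21; [10,20) fires=8
i=12 t=28 v=1: → [20,30); WM=25
i=13 t=11 v=8: DROP (t<25-2); WM=25
i=14 t=31 v=9: → [30,40); WM=28
i=15 t=24 v=3: DROP (t<28-2); WM=28
i=16 t=24 v=5: DROP (t<28-2); WM=28
i=17 t=33 v=8: → [30,40); WM=30; [20,30) fires=13

[0,10)=28 [10,20)=8 [20,30)=13 [30,40)=17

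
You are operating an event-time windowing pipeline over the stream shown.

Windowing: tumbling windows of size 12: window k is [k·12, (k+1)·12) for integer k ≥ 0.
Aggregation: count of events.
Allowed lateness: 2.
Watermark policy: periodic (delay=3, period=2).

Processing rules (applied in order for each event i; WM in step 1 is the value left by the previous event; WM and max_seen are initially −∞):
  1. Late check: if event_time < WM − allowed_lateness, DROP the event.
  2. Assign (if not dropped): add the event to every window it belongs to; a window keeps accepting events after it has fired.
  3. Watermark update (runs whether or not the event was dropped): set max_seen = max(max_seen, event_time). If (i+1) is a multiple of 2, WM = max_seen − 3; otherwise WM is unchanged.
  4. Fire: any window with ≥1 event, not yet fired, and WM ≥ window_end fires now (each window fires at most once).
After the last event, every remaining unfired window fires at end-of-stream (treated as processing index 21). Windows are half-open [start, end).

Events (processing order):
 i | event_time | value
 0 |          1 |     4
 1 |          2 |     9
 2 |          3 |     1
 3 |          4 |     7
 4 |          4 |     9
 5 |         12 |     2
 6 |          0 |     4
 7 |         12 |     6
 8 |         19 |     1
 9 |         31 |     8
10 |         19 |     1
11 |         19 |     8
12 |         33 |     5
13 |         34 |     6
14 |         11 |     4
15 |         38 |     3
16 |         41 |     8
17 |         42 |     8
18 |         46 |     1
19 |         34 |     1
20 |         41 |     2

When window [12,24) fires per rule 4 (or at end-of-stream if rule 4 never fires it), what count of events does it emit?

3

i=0 t=1 v=4: → [0,12); WM=−∞
i=1 t=2 v=9: → [0,12); WM=-1
i=2 t=3 v=1: → [0,12); WM=-1
i=3 t=4 v=7: → [0,12); WM=1
i=4 t=4 v=9: → [0,12); WM=1
i=5 t=12 v=2: → [12,24); WM=9
i=6 t=0 v=4: DROP (t<9-2); WM=9
i=7 t=12 v=6: → [12,24); WM=9
i=8 t=19 v=1: → [12,24); WM=9
i=9 t=31 v=8: → [24,36); WM=28; [0,12) fires=5 [12,24) fires=3
i=10 t=19 v=1: DROP (t<28-2); WM=28
i=11 t=19 v=8: DROP (t<28-2); WM=28
i=12 t=33 v=5: → [24,36); WM=28
i=13 t=34 v=6: → [24,36); WM=31
i=14 t=11 v=4: DROP (t<31-2); WM=31
i=15 t=38 v=3: → [36,48); WM=35
i=16 t=41 v=8: → [36,48); WM=35
i=17 t=42 v=8: → [36,48); WM=39; [24,36) fires=3
i=18 t=46 v=1: → [36,48); WM=39
i=19 t=34 v=1: DROP (t<39-2); WM=43
i=20 t=41 v=2: → [36,48); WM=43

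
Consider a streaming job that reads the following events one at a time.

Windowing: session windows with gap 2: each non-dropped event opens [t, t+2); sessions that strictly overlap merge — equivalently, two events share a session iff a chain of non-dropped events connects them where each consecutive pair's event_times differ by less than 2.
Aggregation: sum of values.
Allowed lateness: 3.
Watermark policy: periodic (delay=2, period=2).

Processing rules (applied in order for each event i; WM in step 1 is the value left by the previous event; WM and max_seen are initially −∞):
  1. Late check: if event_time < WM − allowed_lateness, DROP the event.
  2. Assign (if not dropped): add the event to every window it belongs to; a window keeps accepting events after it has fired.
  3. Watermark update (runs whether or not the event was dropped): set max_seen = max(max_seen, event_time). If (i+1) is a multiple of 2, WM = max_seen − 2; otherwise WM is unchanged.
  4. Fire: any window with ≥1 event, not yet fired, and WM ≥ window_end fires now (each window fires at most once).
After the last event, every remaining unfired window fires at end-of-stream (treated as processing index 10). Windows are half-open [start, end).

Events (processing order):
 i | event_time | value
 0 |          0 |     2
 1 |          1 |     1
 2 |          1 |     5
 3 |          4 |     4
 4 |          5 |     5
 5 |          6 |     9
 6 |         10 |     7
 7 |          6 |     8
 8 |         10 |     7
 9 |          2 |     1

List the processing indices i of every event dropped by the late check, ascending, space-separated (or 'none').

9

i=0 t=0 v=2: → [0,2); WM=−∞
i=1 t=1 v=1: → [0,3); WM=-1
i=2 t=1 v=5: → [0,3); WM=-1
i=3 t=4 v=4: → [4,6); WM=2
i=4 t=5 v=5: → [4,7); WM=2
i=5 t=6 v=9: → [4,8); WM=4
i=6 t=10 v=7: → [10,12); WM=4
i=7 t=6 v=8: → [4,8); WM=8
i=8 t=10 v=7: → [10,12); WM=8
i=9 t=2 v=1: DROP (t<8-3); WM=8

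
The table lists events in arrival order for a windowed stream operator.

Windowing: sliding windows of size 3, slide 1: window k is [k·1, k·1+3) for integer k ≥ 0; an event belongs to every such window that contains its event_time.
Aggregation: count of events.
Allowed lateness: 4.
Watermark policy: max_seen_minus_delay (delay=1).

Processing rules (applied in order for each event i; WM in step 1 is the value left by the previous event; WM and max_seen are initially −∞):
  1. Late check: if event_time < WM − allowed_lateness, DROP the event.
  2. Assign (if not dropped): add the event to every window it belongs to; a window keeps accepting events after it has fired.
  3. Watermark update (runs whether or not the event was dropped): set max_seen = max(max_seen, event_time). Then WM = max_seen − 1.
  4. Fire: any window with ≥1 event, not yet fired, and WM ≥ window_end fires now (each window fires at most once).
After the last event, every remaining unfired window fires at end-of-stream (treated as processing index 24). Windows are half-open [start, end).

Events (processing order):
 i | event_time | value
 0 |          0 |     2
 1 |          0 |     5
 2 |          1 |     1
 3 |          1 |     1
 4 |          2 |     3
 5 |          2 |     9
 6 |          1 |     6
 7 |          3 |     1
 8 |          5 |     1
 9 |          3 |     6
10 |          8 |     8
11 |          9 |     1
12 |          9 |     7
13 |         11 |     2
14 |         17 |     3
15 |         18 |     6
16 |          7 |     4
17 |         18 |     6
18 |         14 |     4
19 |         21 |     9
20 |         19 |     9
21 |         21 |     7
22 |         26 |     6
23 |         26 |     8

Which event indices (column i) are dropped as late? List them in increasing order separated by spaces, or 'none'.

16

i=0 t=0 v=2: → [0,3); WM=-1
i=1 t=0 v=5: → [0,3); WM=-1
i=2 t=1 v=1: → [1,4),[0,3); WM=0
i=3 t=1 v=1: → [1,4),[0,3); WM=0
i=4 t=2 v=3: → [2,5),[1,4),[0,3); WM=1
i=5 t=2 v=9: → [2,5),[1,4),[0,3); WM=1
i=6 t=1 v=6: → [1,4),[0,3); WM=1
i=7 t=3 v=1: → [3,6),[2,5),[1,4); WM=2
i=8 t=5 v=1: → [5,8),[4,7),[3,6); WM=4; [0,3) fires=7 [1,4) fires=6
i=9 t=3 v=6: → [3,6),[2,5),[1,4); WM=4
i=10 t=8 v=8: → [8,11),[7,10),[6,9); WM=7; [2,5) fires=4 [3,6) fires=3 [4,7) fires=1
i=11 t=9 v=1: → [9,12),[8,11),[7,10); WM=8; [5,8) fires=1
i=12 t=9 v=7: → [9,12),[8,11),[7,10); WM=8
i=13 t=11 v=2: → [11,14),[10,13),[9,12); WM=10; [6,9) fires=1 [7,10) fires=3
i=14 t=17 v=3: → [17,20),[16,19),[15,18); WM=16; [8,11) fires=3 [9,12) fires=3 [10,13) fires=1 [11,14) fires=1
i=15 t=18 v=6: → [18,21),[17,20),[16,19); WM=17
i=16 t=7 v=4: DROP (t<17-4); WM=17
i=17 t=18 v=6: → [18,21),[17,20),[16,19); WM=17
i=18 t=14 v=4: → [14,17),[13,16),[12,15); WM=17; [12,15) fires=1 [13,16) fires=1 [14,17) fires=1
i=19 t=21 v=9: → [21,24),[20,23),[19,22); WM=20; [15,18) fires=1 [16,19) fires=3 [17,20) fires=3
i=20 t=19 v=9: → [19,22),[18,21),[17,20); WM=20
i=21 t=21 v=7: → [21,24),[20,23),[19,22); WM=20
i=22 t=26 v=6: → [26,29),[25,28),[24,27); WM=25; [18,21) fires=3 [19,22) fires=3 [20,23) fires=2 [21,24) fires=2
i=23 t=26 v=8: → [26,29),[25,28),[24,27); WM=25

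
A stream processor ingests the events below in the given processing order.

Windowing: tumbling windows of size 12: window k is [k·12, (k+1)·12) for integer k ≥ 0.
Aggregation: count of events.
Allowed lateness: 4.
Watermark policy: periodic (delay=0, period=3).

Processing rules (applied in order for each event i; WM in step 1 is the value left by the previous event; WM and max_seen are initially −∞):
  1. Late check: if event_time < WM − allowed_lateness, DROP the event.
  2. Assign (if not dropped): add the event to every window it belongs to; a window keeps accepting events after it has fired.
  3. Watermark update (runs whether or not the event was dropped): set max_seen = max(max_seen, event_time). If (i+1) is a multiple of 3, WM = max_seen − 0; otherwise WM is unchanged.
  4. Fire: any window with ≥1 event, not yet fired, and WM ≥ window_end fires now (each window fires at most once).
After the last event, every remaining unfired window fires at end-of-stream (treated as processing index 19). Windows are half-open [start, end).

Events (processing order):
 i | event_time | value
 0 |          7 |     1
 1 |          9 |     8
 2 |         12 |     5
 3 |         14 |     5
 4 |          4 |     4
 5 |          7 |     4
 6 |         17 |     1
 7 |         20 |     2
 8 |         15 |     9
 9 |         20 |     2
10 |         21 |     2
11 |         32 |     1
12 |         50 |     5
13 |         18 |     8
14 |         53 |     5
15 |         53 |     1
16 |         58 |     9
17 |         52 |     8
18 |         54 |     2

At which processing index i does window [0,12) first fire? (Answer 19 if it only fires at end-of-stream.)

i=0 t=7 v=1: → [0,12); WM=−∞
i=1 t=9 v=8: → [0,12); WM=−∞
i=2 t=12 v=5: → [12,24); WM=12; [0,12) fires=2
i=3 t=14 v=5: → [12,24); WM=12
i=4 t=4 v=4: DROP (t<12-4); WM=12
i=5 t=7 v=4: DROP (t<12-4); WM=14
i=6 t=17 v=1: → [12,24); WM=14
i=7 t=20 v=2: → [12,24); WM=14
i=8 t=15 v=9: → [12,24); WM=20
i=9 t=20 v=2: → [12,24); WM=20
i=10 t=21 v=2: → [12,24); WM=20
i=11 t=32 v=1: → [24,36); WM=32; [12,24) fires=7
i=12 t=50 v=5: → [48,60); WM=32
i=13 t=18 v=8: DROP (t<32-4); WM=32
i=14 t=53 v=5: → [48,60); WM=53; [24,36) fires=1
i=15 t=53 v=1: → [48,60); WM=53
i=16 t=58 v=9: → [48,60); WM=53
i=17 t=52 v=8: → [48,60); WM=58
i=18 t=54 v=2: → [48,60); WM=58

2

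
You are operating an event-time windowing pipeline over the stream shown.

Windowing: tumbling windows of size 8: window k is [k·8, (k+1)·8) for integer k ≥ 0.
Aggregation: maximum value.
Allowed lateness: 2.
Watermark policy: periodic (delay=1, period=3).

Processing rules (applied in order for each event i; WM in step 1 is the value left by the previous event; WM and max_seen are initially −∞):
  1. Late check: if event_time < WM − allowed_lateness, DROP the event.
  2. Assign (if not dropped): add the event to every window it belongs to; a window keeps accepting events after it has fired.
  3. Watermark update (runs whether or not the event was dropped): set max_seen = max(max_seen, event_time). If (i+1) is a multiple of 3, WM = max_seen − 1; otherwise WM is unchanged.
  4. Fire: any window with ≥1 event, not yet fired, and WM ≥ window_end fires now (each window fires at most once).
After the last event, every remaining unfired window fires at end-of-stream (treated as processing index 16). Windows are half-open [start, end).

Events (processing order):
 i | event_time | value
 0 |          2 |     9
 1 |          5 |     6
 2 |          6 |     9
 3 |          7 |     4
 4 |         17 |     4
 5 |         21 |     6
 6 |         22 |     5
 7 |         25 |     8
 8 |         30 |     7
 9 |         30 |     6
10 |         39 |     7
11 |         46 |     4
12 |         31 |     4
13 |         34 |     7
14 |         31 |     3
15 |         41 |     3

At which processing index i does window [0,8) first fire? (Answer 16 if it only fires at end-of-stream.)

5

i=0 t=2 v=9: → [0,8); WM=−∞
i=1 t=5 v=6: → [0,8); WM=−∞
i=2 t=6 v=9: → [0,8); WM=5
i=3 t=7 v=4: → [0,8); WM=5
i=4 t=17 v=4: → [16,24); WM=5
i=5 t=21 v=6: → [16,24); WM=20; [0,8) fires=9
i=6 t=22 v=5: → [16,24); WM=20
i=7 t=25 v=8: → [24,32); WM=20
i=8 t=30 v=7: → [24,32); WM=29; [16,24) fires=6
i=9 t=30 v=6: → [24,32); WM=29
i=10 t=39 v=7: → [32,40); WM=29
i=11 t=46 v=4: → [40,48); WM=45; [24,32) fires=8 [32,40) fires=7
i=12 t=31 v=4: DROP (t<45-2); WM=45
i=13 t=34 v=7: DROP (t<45-2); WM=45
i=14 t=31 v=3: DROP (t<45-2); WM=45
i=15 t=41 v=3: DROP (t<45-2); WM=45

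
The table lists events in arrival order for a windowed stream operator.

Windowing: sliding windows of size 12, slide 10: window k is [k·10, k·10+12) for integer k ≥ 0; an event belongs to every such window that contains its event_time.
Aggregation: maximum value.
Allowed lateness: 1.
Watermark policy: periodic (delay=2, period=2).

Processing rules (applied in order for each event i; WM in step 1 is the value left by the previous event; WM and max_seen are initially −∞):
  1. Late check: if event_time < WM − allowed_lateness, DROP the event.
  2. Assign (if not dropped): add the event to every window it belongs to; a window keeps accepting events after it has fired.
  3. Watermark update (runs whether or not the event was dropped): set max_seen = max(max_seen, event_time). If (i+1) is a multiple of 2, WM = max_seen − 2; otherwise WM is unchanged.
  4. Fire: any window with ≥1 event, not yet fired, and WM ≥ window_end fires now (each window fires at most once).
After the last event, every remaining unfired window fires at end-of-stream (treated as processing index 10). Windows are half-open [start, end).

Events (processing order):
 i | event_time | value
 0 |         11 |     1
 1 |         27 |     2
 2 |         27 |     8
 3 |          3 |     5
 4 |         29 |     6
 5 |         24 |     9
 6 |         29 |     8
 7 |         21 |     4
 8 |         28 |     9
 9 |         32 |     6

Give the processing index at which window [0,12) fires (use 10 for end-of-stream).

i=0 t=11 v=1: → [10,22),[0,12); WM=−∞
i=1 t=27 v=2: → [20,32); WM=25; [0,12) fires=1 [10,22) fires=1
i=2 t=27 v=8: → [20,32); WM=25
i=3 t=3 v=5: DROP (t<25-1); WM=25
i=4 t=29 v=6: → [20,32); WM=25
i=5 t=24 v=9: → [20,32); WM=27
i=6 t=29 v=8: → [20,32); WM=27
i=7 t=21 v=4: DROP (t<27-1); WM=27
i=8 t=28 v=9: → [20,32); WM=27
i=9 t=32 v=6: → [30,42); WM=30

1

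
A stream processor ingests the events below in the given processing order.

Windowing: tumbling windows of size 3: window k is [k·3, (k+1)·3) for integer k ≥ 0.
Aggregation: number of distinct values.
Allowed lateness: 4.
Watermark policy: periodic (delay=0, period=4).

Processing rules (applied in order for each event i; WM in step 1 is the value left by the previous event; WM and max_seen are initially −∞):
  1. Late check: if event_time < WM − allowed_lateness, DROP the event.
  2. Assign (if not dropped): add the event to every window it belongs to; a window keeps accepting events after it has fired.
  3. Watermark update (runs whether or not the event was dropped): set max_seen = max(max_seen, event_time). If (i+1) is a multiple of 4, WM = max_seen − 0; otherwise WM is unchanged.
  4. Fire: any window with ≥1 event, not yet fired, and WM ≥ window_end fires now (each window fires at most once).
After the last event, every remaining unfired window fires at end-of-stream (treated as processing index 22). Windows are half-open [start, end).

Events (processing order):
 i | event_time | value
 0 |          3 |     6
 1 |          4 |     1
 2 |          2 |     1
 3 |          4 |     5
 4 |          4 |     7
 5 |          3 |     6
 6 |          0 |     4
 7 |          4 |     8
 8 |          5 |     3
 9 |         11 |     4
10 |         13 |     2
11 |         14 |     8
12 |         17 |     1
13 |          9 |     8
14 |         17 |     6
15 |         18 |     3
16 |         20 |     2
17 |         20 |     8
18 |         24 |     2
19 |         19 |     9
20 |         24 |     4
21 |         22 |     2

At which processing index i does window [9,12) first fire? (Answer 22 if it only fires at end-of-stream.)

i=0 t=3 v=6: → [3,6); WM=−∞
i=1 t=4 v=1: → [3,6); WM=−∞
i=2 t=2 v=1: → [0,3); WM=−∞
i=3 t=4 v=5: → [3,6); WM=4; [0,3) fires=1
i=4 t=4 v=7: → [3,6); WM=4
i=5 t=3 v=6: → [3,6); WM=4
i=6 t=0 v=4: → [0,3); WM=4
i=7 t=4 v=8: → [3,6); WM=4
i=8 t=5 v=3: → [3,6); WM=4
i=9 t=11 v=4: → [9,12); WM=4
i=10 t=13 v=2: → [12,15); WM=4
i=11 t=14 v=8: → [12,15); WM=14; [3,6) fires=6 [9,12) fires=1
i=12 t=17 v=1: → [15,18); WM=14
i=13 t=9 v=8: DROP (t<14-4); WM=14
i=14 t=17 v=6: → [15,18); WM=14
i=15 t=18 v=3: → [18,21); WM=18; [12,15) fires=2 [15,18) fires=2
i=16 t=20 v=2: → [18,21); WM=18
i=17 t=20 v=8: → [18,21); WM=18
i=18 t=24 v=2: → [24,27); WM=18
i=19 t=19 v=9: → [18,21); WM=24; [18,21) fires=4
i=20 t=24 v=4: → [24,27); WM=24
i=21 t=22 v=2: → [21,24); WM=24; [21,24) fires=1

11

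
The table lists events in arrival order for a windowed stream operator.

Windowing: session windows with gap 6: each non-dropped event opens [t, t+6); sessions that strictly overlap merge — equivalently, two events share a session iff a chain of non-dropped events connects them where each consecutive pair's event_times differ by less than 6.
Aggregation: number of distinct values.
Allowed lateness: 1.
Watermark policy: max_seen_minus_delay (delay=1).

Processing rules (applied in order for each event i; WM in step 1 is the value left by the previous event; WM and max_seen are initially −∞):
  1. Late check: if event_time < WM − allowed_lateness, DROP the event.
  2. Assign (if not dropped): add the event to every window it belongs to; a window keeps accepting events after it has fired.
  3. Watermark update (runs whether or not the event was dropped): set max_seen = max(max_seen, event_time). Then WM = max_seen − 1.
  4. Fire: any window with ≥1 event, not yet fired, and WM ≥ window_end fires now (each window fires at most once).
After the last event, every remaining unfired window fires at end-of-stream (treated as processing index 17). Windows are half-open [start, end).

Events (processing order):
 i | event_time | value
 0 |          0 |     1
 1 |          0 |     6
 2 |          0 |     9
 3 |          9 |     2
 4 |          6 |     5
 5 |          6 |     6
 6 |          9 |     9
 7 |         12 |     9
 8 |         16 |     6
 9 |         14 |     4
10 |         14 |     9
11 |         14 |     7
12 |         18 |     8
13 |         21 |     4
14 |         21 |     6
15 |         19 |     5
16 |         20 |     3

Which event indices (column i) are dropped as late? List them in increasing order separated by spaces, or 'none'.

i=0 t=0 v=1: → [0,6); WM=-1
i=1 t=0 v=6: → [0,6); WM=-1
i=2 t=0 v=9: → [0,6); WM=-1
i=3 t=9 v=2: → [9,15); WM=8
i=4 t=6 v=5: DROP (t<8-1); WM=8
i=5 t=6 v=6: DROP (t<8-1); WM=8
i=6 t=9 v=9: → [9,15); WM=8
i=7 t=12 v=9: → [9,18); WM=11
i=8 t=16 v=6: → [9,22); WM=15
i=9 t=14 v=4: → [9,22); WM=15
i=10 t=14 v=9: → [9,22); WM=15
i=11 t=14 v=7: → [9,22); WM=15
i=12 t=18 v=8: → [9,24); WM=17
i=13 t=21 v=4: → [9,27); WM=20
i=14 t=21 v=6: → [9,27); WM=20
i=15 t=19 v=5: → [9,27); WM=20
i=16 t=20 v=3: → [9,27); WM=20

4 5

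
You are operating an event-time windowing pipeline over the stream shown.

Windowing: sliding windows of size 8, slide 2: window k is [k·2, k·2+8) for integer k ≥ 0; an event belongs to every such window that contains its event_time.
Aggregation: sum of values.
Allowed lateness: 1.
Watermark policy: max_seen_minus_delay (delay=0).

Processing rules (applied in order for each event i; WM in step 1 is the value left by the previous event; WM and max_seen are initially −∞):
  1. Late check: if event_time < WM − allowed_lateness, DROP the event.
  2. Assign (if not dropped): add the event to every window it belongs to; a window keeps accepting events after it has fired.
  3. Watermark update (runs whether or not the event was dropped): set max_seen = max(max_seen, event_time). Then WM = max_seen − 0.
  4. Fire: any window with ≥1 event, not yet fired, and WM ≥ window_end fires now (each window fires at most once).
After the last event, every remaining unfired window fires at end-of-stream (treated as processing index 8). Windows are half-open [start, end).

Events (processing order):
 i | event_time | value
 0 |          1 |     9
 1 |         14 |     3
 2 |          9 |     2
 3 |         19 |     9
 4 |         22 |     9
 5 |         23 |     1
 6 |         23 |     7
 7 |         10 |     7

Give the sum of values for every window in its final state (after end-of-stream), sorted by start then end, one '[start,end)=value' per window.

i=0 t=1 v=9: → [0,8); WM=1
i=1 t=14 v=3: → [14,22),[12,20),[10,18),[8,16); WM=14; [0,8) fires=9
i=2 t=9 v=2: DROP (t<14-1); WM=14
i=3 t=19 v=9: → [18,26),[16,24),[14,22),[12,20); WM=19; [8,16) fires=3 [10,18) fires=3
i=4 t=22 v=9: → [22,30),[20,28),[18,26),[16,24); WM=22; [12,20) fires=12 [14,22) fires=12
i=5 t=23 v=1: → [22,30),[20,28),[18,26),[16,24); WM=23
i=6 t=23 v=7: → [22,30),[20,28),[18,26),[16,24); WM=23
i=7 t=10 v=7: DROP (t<23-1); WM=23

[0,8)=9 [8,16)=3 [10,18)=3 [12,20)=12 [14,22)=12 [16,24)=26 [18,26)=26 [20,28)=17 [22,30)=17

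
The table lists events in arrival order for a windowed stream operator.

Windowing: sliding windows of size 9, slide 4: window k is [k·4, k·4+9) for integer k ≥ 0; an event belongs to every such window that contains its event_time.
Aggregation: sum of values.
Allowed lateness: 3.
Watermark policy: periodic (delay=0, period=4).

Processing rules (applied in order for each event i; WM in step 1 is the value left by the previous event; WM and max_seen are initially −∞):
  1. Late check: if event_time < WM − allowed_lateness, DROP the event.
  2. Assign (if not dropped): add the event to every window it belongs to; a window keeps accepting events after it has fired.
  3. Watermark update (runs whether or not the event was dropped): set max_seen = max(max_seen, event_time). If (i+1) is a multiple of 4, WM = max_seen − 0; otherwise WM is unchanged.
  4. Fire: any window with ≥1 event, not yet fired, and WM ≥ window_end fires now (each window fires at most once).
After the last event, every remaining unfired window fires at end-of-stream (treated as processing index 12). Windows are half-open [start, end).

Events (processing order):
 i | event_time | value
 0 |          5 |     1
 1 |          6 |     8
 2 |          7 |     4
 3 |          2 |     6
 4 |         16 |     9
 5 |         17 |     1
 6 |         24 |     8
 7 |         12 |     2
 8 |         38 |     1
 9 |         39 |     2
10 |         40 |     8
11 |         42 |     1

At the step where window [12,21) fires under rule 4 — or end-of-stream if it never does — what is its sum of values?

12

i=0 t=5 v=1: → [4,13),[0,9); WM=−∞
i=1 t=6 v=8: → [4,13),[0,9); WM=−∞
i=2 t=7 v=4: → [4,13),[0,9); WM=−∞
i=3 t=2 v=6: → [0,9); WM=7
i=4 t=16 v=9: → [16,25),[12,21),[8,17); WM=7
i=5 t=17 v=1: → [16,25),[12,21); WM=7
i=6 t=24 v=8: → [24,33),[20,29),[16,25); WM=7
i=7 t=12 v=2: → [12,21),[8,17),[4,13); WM=24; [0,9) fires=19 [4,13) fires=15 [8,17) fires=11 [12,21) fires=12
i=8 t=38 v=1: → [36,45),[32,41); WM=24
i=9 t=39 v=2: → [36,45),[32,41); WM=24
i=10 t=40 v=8: → [40,49),[36,45),[32,41); WM=24
i=11 t=42 v=1: → [40,49),[36,45); WM=42; [16,25) fires=18 [20,29) fires=8 [24,33) fires=8 [32,41) fires=11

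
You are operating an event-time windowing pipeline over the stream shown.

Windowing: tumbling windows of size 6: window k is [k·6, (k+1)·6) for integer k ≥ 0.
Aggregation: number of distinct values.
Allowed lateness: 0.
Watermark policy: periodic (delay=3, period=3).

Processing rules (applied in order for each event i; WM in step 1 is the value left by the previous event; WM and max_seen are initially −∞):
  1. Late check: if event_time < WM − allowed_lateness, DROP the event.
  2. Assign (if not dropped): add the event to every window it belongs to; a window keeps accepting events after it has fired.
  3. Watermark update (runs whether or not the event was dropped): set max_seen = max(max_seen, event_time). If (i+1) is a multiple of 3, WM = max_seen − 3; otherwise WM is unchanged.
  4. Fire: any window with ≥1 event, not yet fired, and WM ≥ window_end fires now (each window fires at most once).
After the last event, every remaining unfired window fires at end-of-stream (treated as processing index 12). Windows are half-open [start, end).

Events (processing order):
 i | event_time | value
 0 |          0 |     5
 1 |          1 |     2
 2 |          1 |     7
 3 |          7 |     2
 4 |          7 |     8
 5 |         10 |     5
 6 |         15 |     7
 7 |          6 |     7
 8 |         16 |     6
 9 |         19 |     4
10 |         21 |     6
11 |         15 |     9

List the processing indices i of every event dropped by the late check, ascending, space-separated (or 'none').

7

i=0 t=0 v=5: → [0,6); WM=−∞
i=1 t=1 v=2: → [0,6); WM=−∞
i=2 t=1 v=7: → [0,6); WM=-2
i=3 t=7 v=2: → [6,12); WM=-2
i=4 t=7 v=8: → [6,12); WM=-2
i=5 t=10 v=5: → [6,12); WM=7; [0,6) fires=3
i=6 t=15 v=7: → [12,18); WM=7
i=7 t=6 v=7: DROP (t<7-0); WM=7
i=8 t=16 v=6: → [12,18); WM=13; [6,12) fires=3
i=9 t=19 v=4: → [18,24); WM=13
i=10 t=21 v=6: → [18,24); WM=13
i=11 t=15 v=9: → [12,18); WM=18; [12,18) fires=3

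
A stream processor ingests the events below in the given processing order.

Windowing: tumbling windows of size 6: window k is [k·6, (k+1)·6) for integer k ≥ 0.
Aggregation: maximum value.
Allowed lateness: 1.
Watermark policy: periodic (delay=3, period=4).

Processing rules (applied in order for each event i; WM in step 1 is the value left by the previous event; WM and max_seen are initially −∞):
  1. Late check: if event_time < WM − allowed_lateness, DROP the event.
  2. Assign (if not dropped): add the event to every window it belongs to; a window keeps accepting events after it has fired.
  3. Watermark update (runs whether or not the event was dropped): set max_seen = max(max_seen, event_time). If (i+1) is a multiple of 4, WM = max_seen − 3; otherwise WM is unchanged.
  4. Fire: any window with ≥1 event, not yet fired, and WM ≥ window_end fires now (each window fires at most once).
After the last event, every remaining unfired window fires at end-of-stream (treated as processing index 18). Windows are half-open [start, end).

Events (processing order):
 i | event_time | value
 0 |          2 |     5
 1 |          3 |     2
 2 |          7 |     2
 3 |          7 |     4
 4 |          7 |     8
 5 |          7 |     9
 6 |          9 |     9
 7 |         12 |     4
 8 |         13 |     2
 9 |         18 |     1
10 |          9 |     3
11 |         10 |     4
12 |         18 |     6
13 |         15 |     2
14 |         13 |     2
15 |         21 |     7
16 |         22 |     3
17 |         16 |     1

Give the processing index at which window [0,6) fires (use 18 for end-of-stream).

i=0 t=2 v=5: → [0,6); WM=−∞
i=1 t=3 v=2: → [0,6); WM=−∞
i=2 t=7 v=2: → [6,12); WM=−∞
i=3 t=7 v=4: → [6,12); WM=4
i=4 t=7 v=8: → [6,12); WM=4
i=5 t=7 v=9: → [6,12); WM=4
i=6 t=9 v=9: → [6,12); WM=4
i=7 t=12 v=4: → [12,18); WM=9; [0,6) fires=5
i=8 t=13 v=2: → [12,18); WM=9
i=9 t=18 v=1: → [18,24); WM=9
i=10 t=9 v=3: → [6,12); WM=9
i=11 t=10 v=4: → [6,12); WM=15; [6,12) fires=9
i=12 t=18 v=6: → [18,24); WM=15
i=13 t=15 v=2: → [12,18); WM=15
i=14 t=13 v=2: DROP (t<15-1); WM=15
i=15 t=21 v=7: → [18,24); WM=18; [12,18) fires=4
i=16 t=22 v=3: → [18,24); WM=18
i=17 t=16 v=1: DROP (t<18-1); WM=18

7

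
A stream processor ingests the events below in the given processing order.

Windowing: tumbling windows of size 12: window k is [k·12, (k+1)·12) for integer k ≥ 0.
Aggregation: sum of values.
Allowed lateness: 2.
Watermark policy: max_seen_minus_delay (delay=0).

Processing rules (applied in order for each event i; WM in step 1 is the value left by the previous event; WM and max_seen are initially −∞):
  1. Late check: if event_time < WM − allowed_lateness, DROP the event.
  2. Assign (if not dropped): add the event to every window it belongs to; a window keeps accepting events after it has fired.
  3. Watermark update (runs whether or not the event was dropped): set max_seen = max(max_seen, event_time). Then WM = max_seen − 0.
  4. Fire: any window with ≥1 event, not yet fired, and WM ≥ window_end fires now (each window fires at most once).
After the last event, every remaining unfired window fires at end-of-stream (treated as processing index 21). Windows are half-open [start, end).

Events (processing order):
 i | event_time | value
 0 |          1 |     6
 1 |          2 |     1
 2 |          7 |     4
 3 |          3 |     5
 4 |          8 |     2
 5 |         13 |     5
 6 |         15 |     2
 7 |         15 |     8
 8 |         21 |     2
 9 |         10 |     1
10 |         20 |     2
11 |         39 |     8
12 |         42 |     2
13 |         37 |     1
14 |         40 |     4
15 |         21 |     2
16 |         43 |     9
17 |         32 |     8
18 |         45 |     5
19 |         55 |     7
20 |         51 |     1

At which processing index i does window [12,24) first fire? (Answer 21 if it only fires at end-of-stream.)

i=0 t=1 v=6: → [0,12); WM=1
i=1 t=2 v=1: → [0,12); WM=2
i=2 t=7 v=4: → [0,12); WM=7
i=3 t=3 v=5: DROP (t<7-2); WM=7
i=4 t=8 v=2: → [0,12); WM=8
i=5 t=13 v=5: → [12,24); WM=13; [0,12) fires=13
i=6 t=15 v=2: → [12,24); WM=15
i=7 t=15 v=8: → [12,24); WM=15
i=8 t=21 v=2: → [12,24); WM=21
i=9 t=10 v=1: DROP (t<21-2); WM=21
i=10 t=20 v=2: → [12,24); WM=21
i=11 t=39 v=8: → [36,48); WM=39; [12,24) fires=19
i=12 t=42 v=2: → [36,48); WM=42
i=13 t=37 v=1: DROP (t<42-2); WM=42
i=14 t=40 v=4: → [36,48); WM=42
i=15 t=21 v=2: DROP (t<42-2); WM=42
i=16 t=43 v=9: → [36,48); WM=43
i=17 t=32 v=8: DROP (t<43-2); WM=43
i=18 t=45 v=5: → [36,48); WM=45
i=19 t=55 v=7: → [48,60); WM=55; [36,48) fires=28
i=20 t=51 v=1: DROP (t<55-2); WM=55

11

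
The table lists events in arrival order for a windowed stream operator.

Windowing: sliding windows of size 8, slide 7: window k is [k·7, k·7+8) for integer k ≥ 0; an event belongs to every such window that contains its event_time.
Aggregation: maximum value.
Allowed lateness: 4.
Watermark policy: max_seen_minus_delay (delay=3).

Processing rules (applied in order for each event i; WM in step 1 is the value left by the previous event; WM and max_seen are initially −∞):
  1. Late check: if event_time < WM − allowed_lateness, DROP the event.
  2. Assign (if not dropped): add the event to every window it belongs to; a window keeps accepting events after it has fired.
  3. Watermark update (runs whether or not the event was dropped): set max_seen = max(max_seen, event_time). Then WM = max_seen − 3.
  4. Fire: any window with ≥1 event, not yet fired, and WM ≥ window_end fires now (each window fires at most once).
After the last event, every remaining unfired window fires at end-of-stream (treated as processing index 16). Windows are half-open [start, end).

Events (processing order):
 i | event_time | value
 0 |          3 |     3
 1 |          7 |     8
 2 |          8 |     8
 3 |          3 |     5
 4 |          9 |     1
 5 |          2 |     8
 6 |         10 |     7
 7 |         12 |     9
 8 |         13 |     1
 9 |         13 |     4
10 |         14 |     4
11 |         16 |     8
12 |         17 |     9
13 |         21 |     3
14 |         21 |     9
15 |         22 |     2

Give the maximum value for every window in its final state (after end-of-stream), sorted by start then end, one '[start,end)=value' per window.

[0,8)=8 [7,15)=9 [14,22)=9 [21,29)=9

i=0 t=3 v=3: → [0,8); WM=0
i=1 t=7 v=8: → [7,15),[0,8); WM=4
i=2 t=8 v=8: → [7,15); WM=5
i=3 t=3 v=5: → [0,8); WM=5
i=4 t=9 v=1: → [7,15); WM=6
i=5 t=2 v=8: → [0,8); WM=6
i=6 t=10 v=7: → [7,15); WM=7
i=7 t=12 v=9: → [7,15); WM=9; [0,8) fires=8
i=8 t=13 v=1: → [7,15); WM=10
i=9 t=13 v=4: → [7,15); WM=10
i=10 t=14 v=4: → [14,22),[7,15); WM=11
i=11 t=16 v=8: → [14,22); WM=13
i=12 t=17 v=9: → [14,22); WM=14
i=13 t=21 v=3: → [21,29),[14,22); WM=18; [7,15) fires=9
i=14 t=21 v=9: → [21,29),[14,22); WM=18
i=15 t=22 v=2: → [21,29); WM=19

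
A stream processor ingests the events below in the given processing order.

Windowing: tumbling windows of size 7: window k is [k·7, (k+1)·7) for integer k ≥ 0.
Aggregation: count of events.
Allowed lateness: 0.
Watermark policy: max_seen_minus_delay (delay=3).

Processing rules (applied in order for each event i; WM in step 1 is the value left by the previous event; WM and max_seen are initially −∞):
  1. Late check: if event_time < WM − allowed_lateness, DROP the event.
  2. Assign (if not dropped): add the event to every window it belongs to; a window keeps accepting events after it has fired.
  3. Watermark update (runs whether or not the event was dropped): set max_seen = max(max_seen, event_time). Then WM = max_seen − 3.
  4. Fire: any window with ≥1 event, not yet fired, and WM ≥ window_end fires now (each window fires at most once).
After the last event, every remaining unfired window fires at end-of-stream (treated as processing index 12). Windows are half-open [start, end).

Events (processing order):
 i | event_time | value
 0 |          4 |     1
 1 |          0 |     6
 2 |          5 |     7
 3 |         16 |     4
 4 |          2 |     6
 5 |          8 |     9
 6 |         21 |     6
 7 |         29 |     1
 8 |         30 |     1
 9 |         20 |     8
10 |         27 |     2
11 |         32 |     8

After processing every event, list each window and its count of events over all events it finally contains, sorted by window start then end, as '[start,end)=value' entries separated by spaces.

i=0 t=4 v=1: → [0,7); WM=1
i=1 t=0 v=6: DROP (t<1-0); WM=1
i=2 t=5 v=7: → [0,7); WM=2
i=3 t=16 v=4: → [14,21); WM=13; [0,7) fires=2
i=4 t=2 v=6: DROP (t<13-0); WM=13
i=5 t=8 v=9: DROP (t<13-0); WM=13
i=6 t=21 v=6: → [21,28); WM=18
i=7 t=29 v=1: → [28,35); WM=26; [14,21) fires=1
i=8 t=30 v=1: → [28,35); WM=27
i=9 t=20 v=8: DROP (t<27-0); WM=27
i=10 t=27 v=2: → [21,28); WM=27
i=11 t=32 v=8: → [28,35); WM=29; [21,28) fires=2

[0,7)=2 [14,21)=1 [21,28)=2 [28,35)=3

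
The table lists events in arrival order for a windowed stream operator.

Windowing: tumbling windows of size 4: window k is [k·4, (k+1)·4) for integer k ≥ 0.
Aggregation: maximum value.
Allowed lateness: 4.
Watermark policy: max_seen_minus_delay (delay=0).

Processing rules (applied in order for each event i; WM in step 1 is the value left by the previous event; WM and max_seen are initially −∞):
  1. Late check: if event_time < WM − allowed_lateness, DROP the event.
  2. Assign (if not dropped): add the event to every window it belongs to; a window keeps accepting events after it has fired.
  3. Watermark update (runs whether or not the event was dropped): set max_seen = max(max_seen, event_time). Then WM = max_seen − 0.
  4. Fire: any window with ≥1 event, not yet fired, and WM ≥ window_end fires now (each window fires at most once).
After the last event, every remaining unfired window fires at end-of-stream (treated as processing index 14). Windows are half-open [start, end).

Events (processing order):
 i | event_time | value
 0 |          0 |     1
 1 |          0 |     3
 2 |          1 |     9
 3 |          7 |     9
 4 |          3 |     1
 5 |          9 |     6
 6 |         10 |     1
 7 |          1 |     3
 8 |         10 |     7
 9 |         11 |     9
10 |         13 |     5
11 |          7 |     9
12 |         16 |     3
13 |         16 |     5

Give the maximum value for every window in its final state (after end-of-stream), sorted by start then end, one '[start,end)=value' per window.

[0,4)=9 [4,8)=9 [8,12)=9 [12,16)=5 [16,20)=5

i=0 t=0 v=1: → [0,4); WM=0
i=1 t=0 v=3: → [0,4); WM=0
i=2 t=1 v=9: → [0,4); WM=1
i=3 t=7 v=9: → [4,8); WM=7; [0,4) fires=9
i=4 t=3 v=1: → [0,4); WM=7
i=5 t=9 v=6: → [8,12); WM=9; [4,8) fires=9
i=6 t=10 v=1: → [8,12); WM=10
i=7 t=1 v=3: DROP (t<10-4); WM=10
i=8 t=10 v=7: → [8,12); WM=10
i=9 t=11 v=9: → [8,12); WM=11
i=10 t=13 v=5: → [12,16); WM=13; [8,12) fires=9
i=11 t=7 v=9: DROP (t<13-4); WM=13
i=12 t=16 v=3: → [16,20); WM=16; [12,16) fires=5
i=13 t=16 v=5: → [16,20); WM=16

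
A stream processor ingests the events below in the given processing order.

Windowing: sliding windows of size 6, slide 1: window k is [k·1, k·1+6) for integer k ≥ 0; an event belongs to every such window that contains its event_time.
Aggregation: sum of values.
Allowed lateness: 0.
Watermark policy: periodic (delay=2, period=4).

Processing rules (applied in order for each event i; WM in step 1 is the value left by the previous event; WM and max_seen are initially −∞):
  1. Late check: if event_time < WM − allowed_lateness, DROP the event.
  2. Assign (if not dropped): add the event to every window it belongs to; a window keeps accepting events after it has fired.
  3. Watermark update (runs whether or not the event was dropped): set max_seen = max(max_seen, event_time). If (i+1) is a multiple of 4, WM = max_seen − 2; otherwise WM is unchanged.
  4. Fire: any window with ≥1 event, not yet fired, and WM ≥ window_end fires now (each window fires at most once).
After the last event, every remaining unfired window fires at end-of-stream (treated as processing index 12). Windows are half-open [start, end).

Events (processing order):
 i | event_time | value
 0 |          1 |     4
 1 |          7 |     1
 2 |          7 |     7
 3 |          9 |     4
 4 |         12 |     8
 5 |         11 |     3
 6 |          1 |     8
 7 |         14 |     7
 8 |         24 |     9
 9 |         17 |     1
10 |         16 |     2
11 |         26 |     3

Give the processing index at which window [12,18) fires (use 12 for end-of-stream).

11

i=0 t=1 v=4: → [1,7),[0,6); WM=−∞
i=1 t=7 v=1: → [7,13),[6,12),[5,11),[4,10),[3,9),[2,8); WM=−∞
i=2 t=7 v=7: → [7,13),[6,12),[5,11),[4,10),[3,9),[2,8); WM=−∞
i=3 t=9 v=4: → [9,15),[8,14),[7,13),[6,12),[5,11),[4,10); WM=7; [0,6) fires=4 [1,7) fires=4
i=4 t=12 v=8: → [12,18),[11,17),[10,16),[9,15),[8,14),[7,13); WM=7
i=5 t=11 v=3: → [11,17),[10,16),[9,15),[8,14),[7,13),[6,12); WM=7
i=6 t=1 v=8: DROP (t<7-0); WM=7
i=7 t=14 v=7: → [14,20),[13,19),[12,18),[11,17),[10,16),[9,15); WM=12; [2,8) fires=8 [3,9) fires=8 [4,10) fires=12 [5,11) fires=12 [6,12) fires=15
i=8 t=24 v=9: → [24,30),[23,29),[22,28),[21,27),[20,26),[19,25); WM=12
i=9 t=17 v=1: → [17,23),[16,22),[15,21),[14,20),[13,19),[12,18); WM=12
i=10 t=16 v=2: → [16,22),[15,21),[14,20),[13,19),[12,18),[11,17); WM=12
i=11 t=26 v=3: → [26,32),[25,31),[24,30),[23,29),[22,28),[21,27); WM=24; [7,13) fires=23 [8,14) fires=15 [9,15) fires=22 [10,16) fires=18 [11,17) fires=20 [12,18) fires=18 [13,19) fires=10 [14,20) fires=10 [15,21) fires=3 [16,22) fires=3 [17,23) fires=1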